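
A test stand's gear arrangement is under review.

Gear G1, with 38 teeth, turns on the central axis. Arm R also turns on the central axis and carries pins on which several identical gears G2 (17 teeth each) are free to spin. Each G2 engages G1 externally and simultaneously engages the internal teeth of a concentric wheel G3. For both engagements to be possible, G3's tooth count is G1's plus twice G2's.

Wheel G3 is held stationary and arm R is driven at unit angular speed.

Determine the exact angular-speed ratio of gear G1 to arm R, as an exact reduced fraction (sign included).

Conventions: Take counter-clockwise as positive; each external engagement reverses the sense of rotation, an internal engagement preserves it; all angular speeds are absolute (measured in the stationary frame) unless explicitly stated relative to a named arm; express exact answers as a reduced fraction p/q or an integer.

55/19

topology: planetary set — G1 38T / G2 17T / G3 72T, arm = carrier (Willis)
ring teeth: 38 + 2·17 = 72
38(ω_sun−ω_arm) = −72(ω_ring−ω_arm),  ω_ring = 0, ω_arm = 1
ω_sun = 1 − (72/38)(0−1) = 55/19
ω_out/ω_in = 55/19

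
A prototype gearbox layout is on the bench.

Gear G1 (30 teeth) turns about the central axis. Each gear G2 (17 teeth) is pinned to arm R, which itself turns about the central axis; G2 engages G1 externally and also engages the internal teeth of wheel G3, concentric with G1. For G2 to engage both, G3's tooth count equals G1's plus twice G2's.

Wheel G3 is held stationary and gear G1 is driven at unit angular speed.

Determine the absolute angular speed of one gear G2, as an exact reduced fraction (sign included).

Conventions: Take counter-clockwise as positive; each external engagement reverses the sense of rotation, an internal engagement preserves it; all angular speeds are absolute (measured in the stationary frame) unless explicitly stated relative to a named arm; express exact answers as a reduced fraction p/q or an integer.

-15/17

topology: planetary set — G1 30T / G2 17T / G3 64T, arm = carrier (Willis)
ring teeth: 30 + 2·17 = 64
30(ω_sun−ω_arm) = −64(ω_ring−ω_arm),  ω_ring = 0, ω_sun = 1
30(1−ω_arm) = −64(0−ω_arm)  ⇒  94·ω_arm = 30  ⇒  ω_arm = 15/47
sun–planet mesh: 30·(1−15/47) = −17·(ω_p−ω_arm)  ⇒  ω_p−ω_arm = -960/799
ω_p = 15/47 − 960/799 = -15/17
exact speed ratio = -15/17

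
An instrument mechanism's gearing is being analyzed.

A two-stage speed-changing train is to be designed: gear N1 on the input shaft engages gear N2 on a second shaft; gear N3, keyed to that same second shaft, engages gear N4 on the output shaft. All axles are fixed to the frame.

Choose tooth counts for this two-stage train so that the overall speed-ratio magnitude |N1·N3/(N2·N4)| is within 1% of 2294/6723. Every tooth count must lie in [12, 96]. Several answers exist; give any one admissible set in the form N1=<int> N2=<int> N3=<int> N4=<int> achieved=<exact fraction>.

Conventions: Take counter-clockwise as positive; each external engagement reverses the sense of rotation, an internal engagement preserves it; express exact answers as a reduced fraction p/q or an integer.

N1=31 N2=81 N3=74 N4=83 achieved=2294/6723

class = fixed-axis compound train [2-stage, 2294/6723 wanted]
target = 2294/6723 in lowest terms: an exact hit needs N1·N3 = k·2294 and N2·N4 = k·6723 for one integer k, every count in [12, 96]; additionally prefer no 1:1 stage (N1 ≠ N2, N3 ≠ N4)
k = 1: N1·N3 = 2294 = 31·74, N2·N4 = 6723 = 81·83
achieved = 31·74/(81·83) = 2294/6723; |achieved − target| = 0 ≤ 1147/336150 ✓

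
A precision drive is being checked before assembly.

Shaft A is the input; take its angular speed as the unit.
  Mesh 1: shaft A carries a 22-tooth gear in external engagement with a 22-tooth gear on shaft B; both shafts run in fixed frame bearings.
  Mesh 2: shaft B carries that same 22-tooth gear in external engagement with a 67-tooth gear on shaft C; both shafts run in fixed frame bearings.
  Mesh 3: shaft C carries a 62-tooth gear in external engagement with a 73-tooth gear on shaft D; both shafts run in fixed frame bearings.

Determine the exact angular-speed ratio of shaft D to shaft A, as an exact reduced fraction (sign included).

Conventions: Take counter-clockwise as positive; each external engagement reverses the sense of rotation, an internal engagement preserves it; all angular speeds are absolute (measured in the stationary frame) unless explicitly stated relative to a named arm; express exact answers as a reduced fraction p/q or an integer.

-1364/4891

class = fixed-axis compound train [3 meshes; 3 ratios multiply, 3 sense flips]
mesh 1 [22T→22T]: running ratio 1, sense −
mesh 2 [22T→67T]: running ratio 22/67, sense +
mesh 3 [62T→73T]: running ratio 1364/4891, sense −
ω_out/ω_in = -1364/4891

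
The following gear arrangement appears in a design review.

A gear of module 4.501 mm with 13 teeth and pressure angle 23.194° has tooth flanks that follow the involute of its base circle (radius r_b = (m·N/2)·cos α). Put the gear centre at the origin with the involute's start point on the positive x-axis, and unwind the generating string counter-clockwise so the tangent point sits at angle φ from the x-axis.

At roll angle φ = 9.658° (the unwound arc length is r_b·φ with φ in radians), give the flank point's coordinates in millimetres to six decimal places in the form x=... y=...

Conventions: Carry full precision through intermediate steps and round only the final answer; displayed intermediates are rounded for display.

x=27.271230 y=0.042811

topology: single-mesh involute geometry — m = 4.501, N = 13
pitch radius r_p = m·N/2 = 4.501·13/2 = 29.256500
base radius r_b = r_p·cos α = 29.256500·cos 23.194° = 26.891890
roll angle φ = 9.658° = 0.16856390 rad
x = r_b·(cos φ + φ·sin φ) = 27.271230
y = r_b·(sin φ − φ·cos φ) = 0.042811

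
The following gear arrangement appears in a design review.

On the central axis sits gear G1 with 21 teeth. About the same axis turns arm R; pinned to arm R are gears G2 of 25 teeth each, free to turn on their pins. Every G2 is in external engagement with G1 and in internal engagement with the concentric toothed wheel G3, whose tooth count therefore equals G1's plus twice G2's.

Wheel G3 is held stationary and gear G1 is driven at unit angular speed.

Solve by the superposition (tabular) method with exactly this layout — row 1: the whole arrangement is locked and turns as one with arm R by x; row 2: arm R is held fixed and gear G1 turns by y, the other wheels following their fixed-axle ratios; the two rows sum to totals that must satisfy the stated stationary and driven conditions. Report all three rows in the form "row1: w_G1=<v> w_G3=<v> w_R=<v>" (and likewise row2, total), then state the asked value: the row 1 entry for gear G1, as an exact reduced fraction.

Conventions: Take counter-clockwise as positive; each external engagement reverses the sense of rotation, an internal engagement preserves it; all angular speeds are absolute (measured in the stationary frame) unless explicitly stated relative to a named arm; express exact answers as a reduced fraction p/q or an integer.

row1: w_G1=21/92 w_G3=21/92 w_R=21/92
row2: w_G1=71/92 w_G3=-21/92 w_R=0
total: w_G1=1 w_G3=0 w_R=21/92
asked value: 21/92

class = planetary set [G3 = 21+2·25 = 71; Willis about the carrier]
superposition row 1 [locked train]: every member turns x
row 2 — arm fixed, fixed-axis ratios: sun y, ring −(21/71)·y, arm 0
boundary: total ω_ring = x − (21/71)·y = 0 and total ω_sun = x + y = 1  ⇒  y = 71/92, x = 21/92
row 2 ring = −(21/71)·71/92 = -21/92
totals (row 1 + row 2): sun 21/92 + 71/92 = 1, ring 21/92 + (-21/92) = 0, arm 21/92 + 0 = 21/92
asked cell (row1, sun) = 21/92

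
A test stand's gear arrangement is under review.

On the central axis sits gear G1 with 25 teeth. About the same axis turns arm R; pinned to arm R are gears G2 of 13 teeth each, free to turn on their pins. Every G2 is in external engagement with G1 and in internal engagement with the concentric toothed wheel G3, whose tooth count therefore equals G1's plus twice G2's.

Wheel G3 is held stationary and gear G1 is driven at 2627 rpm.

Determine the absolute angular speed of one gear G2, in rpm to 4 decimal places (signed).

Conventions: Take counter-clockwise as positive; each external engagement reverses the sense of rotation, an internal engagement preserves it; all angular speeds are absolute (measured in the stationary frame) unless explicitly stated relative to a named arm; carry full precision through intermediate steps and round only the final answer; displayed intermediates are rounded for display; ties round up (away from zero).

-2525.9615 rpm

recognized (axles ride arm R): planetary set, 25/13/51 teeth
normalise by the input: solve with ω_sun = 1, then scale by 2627 rpm
ring teeth: 25 + 2·13 = 51
25(ω_sun−ω_arm) = −51(ω_ring−ω_arm),  ω_ring = 0, ω_sun = 1
25(1−ω_arm) = −51(0−ω_arm)  ⇒  76·ω_arm = 25  ⇒  ω_arm = 25/76
sun–planet mesh: 25·(1−25/76) = −13·(ω_p−ω_arm)  ⇒  ω_p−ω_arm = -1275/988
ω_p = 25/76 − 1275/988 = -25/26
scale: ω_p = -25/26 × 2627 rpm = -2525.9615 rpm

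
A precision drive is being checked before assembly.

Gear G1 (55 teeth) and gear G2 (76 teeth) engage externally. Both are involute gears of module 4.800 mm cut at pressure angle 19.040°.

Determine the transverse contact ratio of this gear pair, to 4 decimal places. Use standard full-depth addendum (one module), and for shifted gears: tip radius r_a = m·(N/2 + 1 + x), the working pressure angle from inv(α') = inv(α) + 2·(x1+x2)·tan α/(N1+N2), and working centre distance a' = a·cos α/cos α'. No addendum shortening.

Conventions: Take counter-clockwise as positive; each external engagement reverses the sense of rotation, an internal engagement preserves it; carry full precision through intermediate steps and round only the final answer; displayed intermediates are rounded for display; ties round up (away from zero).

1.8530

class = single-mesh tooth geometry [involute pair 55T × 76T, m = 4.800]
base radii: r_b1 = 124.778419, r_b2 = 172.421089
tip radii: r_a1 = 136.800000, r_a2 = 187.200000
no profile shift: α' = α, a' = a
action lengths: √(r_a1²−r_b1²) = 56.076609, √(r_a2²−r_b2²) = 72.902731
base pitch p_b = π·m·cos α = 14.254653
CR = (56.076609 + 72.902731 − 314.400000·sin 19.04000°)/14.254653 = 1.852953
contact ratio ≈ 1.8530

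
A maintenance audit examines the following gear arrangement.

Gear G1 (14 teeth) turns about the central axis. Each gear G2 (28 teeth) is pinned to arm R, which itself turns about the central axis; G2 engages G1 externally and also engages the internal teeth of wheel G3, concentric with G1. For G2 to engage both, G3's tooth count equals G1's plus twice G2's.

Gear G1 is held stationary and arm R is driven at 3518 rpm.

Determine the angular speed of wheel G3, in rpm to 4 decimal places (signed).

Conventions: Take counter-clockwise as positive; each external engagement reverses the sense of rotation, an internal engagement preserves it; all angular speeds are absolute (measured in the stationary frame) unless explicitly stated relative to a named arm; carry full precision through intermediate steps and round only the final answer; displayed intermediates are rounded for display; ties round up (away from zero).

planetary set (14T centre, 28T on arm, 70T internal) — Willis relation
normalise by the input: solve with ω_arm = 1, then scale by 3518 rpm
ring teeth: 14 + 2·28 = 70
14(ω_sun−ω_arm) = −70(ω_ring−ω_arm),  ω_sun = 0, ω_arm = 1
ω_ring = 1 − (14/70)(0−1) = 6/5
scale: ω_ring = 6/5 × 3518 rpm = +4221.6000 rpm

+4221.6000 rpm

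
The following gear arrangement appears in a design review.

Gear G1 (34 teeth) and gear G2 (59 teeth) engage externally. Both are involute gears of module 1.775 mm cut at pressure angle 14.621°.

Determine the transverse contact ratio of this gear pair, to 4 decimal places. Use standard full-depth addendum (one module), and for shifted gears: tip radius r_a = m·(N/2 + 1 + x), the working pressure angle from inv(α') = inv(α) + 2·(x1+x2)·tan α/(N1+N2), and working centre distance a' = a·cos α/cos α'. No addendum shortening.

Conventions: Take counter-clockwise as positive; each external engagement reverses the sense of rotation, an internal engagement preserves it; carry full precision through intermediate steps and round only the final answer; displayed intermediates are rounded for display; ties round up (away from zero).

2.0776

recognized (one external pair, fixed centres): single-mesh tooth geometry, m = 1.775, N1 = 34, N2 = 59
base radii: r_b1 = 29.197834, r_b2 = 50.666830
tip radii: r_a1 = 31.950000, r_a2 = 54.137500
no profile shift: α' = α, a' = a
action lengths: √(r_a1²−r_b1²) = 12.972624, √(r_a2²−r_b2²) = 19.072001
base pitch p_b = π·m·cos α = 5.395747
CR = (12.972624 + 19.072001 − 82.537500·sin 14.62100°)/5.395747 = 2.077595
contact ratio ≈ 2.0776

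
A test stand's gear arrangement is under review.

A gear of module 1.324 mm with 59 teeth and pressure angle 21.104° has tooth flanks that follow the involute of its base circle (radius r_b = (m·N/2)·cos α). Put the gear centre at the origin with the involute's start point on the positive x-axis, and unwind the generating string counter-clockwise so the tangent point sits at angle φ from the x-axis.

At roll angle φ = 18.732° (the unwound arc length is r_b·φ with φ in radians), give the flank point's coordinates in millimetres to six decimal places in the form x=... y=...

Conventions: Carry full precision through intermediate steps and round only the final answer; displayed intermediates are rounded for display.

class = single-mesh tooth geometry [base-circle involute, m = 1.324, 59T]
pitch radius r_p = m·N/2 = 1.324·59/2 = 39.058000
base radius r_b = r_p·cos α = 39.058000·cos 21.104° = 36.438317
roll angle φ = 18.732° = 0.32693508 rad
x = r_b·(cos φ + φ·sin φ) = 38.333971
y = r_b·(sin φ − φ·cos φ) = 0.419926

x=38.333971 y=0.419926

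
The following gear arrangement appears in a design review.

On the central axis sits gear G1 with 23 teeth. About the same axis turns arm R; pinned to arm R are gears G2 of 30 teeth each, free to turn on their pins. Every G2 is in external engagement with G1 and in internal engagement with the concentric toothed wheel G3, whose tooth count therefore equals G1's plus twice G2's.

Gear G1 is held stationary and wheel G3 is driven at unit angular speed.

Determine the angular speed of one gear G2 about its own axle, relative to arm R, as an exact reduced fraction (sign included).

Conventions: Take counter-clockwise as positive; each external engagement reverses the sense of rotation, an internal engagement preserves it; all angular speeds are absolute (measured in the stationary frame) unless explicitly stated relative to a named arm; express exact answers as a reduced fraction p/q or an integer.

topology: planetary set — G1 23T / G2 30T / G3 83T, arm = carrier (Willis)
ring teeth: 23 + 2·30 = 83
23(ω_sun−ω_arm) = −83(ω_ring−ω_arm),  ω_sun = 0, ω_ring = 1
23(0−ω_arm) = −83(1−ω_arm)  ⇒  106·ω_arm = 83  ⇒  ω_arm = 83/106
sun–planet mesh: 23·(0−83/106) = −30·(ω_p−ω_arm)  ⇒  ω_p−ω_arm = 1909/3180
exact speed ratio = 1909/3180

1909/3180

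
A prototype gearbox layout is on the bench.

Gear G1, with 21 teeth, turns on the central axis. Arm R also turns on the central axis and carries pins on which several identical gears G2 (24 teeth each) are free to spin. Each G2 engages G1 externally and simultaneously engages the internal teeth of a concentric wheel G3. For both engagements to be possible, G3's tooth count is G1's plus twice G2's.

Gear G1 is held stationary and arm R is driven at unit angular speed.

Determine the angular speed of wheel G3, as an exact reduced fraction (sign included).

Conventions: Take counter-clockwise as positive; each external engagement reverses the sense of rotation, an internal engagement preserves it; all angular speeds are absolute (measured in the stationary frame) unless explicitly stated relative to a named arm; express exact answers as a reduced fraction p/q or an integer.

class = planetary set [G3 = 21+2·24 = 69; Willis about the carrier]
ring teeth: 21 + 2·24 = 69
21(ω_sun−ω_arm) = −69(ω_ring−ω_arm),  ω_sun = 0, ω_arm = 1
ω_ring = 1 − (21/69)(0−1) = 30/23
exact speed ratio = 30/23

30/23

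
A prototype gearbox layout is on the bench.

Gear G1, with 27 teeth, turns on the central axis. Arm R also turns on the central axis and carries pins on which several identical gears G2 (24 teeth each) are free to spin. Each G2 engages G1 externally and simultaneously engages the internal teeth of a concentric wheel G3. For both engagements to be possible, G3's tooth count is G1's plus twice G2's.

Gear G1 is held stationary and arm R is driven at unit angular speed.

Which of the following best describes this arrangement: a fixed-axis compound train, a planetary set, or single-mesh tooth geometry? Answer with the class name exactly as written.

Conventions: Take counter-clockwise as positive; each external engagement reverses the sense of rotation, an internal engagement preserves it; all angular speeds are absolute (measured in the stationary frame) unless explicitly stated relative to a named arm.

planetary set

planetary set (27T centre, 24T on arm, 75T internal) — Willis relation
classification: planetary set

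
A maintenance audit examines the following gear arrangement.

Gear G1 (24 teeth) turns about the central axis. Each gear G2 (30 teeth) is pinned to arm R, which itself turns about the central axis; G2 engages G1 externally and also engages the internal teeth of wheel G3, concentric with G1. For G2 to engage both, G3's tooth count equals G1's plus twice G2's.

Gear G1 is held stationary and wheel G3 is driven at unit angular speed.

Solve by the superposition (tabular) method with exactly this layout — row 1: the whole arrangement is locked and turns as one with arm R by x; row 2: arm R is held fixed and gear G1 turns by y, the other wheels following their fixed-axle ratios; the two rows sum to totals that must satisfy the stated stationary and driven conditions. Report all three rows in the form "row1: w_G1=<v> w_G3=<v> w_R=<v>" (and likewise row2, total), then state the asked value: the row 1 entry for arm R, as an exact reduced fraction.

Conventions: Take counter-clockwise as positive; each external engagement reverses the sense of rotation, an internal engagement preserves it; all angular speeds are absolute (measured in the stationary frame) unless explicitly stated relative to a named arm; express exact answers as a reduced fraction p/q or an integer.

topology: planetary set — G1 24T / G2 30T / G3 84T, arm = carrier (Willis)
superposition row 1 [locked train]: every member turns x
row 2: sun turns y, ring = −(24/84)·y, arm 0
boundary: total ω_sun = x + y = 0 and total ω_ring = x − (24/84)·y = 1  ⇒  y = -7/9, x = 7/9
row 2 ring = −(24/84)·(-7/9) = 2/9
totals (row 1 + row 2): sun 7/9 + (-7/9) = 0, ring 7/9 + 2/9 = 1, arm 7/9 + 0 = 7/9
asked cell (row1, arm) = 7/9

row1: w_G1=7/9 w_G3=7/9 w_R=7/9
row2: w_G1=-7/9 w_G3=2/9 w_R=0
total: w_G1=0 w_G3=1 w_R=7/9
asked value: 7/9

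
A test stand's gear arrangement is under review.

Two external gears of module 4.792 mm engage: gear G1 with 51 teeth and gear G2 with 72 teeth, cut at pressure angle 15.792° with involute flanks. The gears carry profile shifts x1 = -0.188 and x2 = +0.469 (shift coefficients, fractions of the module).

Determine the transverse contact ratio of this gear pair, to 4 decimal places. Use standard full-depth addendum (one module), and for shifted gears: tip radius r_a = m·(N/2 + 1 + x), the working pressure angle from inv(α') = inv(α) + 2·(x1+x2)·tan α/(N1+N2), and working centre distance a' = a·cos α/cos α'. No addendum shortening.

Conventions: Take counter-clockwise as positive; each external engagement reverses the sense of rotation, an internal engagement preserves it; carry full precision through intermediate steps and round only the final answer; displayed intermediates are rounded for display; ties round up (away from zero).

recognized (one external pair, fixed centres): single-mesh tooth geometry, m = 4.792, N1 = 51, N2 = 72
base radii: r_b1 = 117.583834, r_b2 = 166.000707
tip radii: r_a1 = 126.087104, r_a2 = 179.551448
inv(α') = inv(15.792°) + 2·(-0.188+0.469)·tan α/(51+72) = 0.00849052  ⇒  α' = 16.66563°
a' = a·cos α / cos α' = 294.7080·cos 15.792°/cos 16.66563° = 296.018906
action lengths: √(r_a1²−r_b1²) = 45.519223, √(r_a2²−r_b2²) = 68.428705
base pitch p_b = π·m·cos α = 14.486295
CR = (45.519223 + 68.428705 − 296.018906·sin 16.66563°)/14.486295 = 2.005611
contact ratio ≈ 2.0056

2.0056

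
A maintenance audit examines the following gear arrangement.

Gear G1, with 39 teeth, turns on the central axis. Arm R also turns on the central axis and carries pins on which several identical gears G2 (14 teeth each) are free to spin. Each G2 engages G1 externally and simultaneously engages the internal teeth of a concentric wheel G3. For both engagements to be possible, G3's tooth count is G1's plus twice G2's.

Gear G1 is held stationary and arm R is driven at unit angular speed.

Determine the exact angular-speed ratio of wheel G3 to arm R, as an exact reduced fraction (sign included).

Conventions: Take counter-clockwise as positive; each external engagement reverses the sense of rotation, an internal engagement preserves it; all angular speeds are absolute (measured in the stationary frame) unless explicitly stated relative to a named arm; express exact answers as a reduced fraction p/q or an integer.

106/67

recognized (axles ride arm R): planetary set, 39/14/67 teeth
ring teeth: 39 + 2·14 = 67
39(ω_sun−ω_arm) = −67(ω_ring−ω_arm),  ω_sun = 0, ω_arm = 1
ω_ring = 1 − (39/67)(0−1) = 106/67
ω_out/ω_in = 106/67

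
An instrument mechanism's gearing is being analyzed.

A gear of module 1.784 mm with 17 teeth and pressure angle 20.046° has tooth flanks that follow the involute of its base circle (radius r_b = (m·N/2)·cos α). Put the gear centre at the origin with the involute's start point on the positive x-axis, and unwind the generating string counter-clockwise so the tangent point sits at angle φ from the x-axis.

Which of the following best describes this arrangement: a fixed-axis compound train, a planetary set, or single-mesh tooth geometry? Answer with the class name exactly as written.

single-mesh tooth geometry

topology: single-mesh involute geometry — m = 1.784, N = 17
classification: single-mesh tooth geometry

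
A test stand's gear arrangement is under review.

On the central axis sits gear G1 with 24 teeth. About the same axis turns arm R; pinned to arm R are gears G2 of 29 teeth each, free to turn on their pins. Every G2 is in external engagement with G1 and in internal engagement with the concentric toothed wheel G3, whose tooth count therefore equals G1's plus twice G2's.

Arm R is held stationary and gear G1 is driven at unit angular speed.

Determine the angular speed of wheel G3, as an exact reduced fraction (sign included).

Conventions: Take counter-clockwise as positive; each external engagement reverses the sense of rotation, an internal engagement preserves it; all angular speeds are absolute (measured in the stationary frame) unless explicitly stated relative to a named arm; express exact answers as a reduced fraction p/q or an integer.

topology: planetary set — G1 24T / G2 29T / G3 82T, arm = carrier (Willis)
ring teeth: 24 + 2·29 = 82
24(ω_sun−ω_arm) = −82(ω_ring−ω_arm),  ω_arm = 0, ω_sun = 1
ω_ring = 0 − (24/82)(1−0) = -12/41
exact speed ratio = -12/41

-12/41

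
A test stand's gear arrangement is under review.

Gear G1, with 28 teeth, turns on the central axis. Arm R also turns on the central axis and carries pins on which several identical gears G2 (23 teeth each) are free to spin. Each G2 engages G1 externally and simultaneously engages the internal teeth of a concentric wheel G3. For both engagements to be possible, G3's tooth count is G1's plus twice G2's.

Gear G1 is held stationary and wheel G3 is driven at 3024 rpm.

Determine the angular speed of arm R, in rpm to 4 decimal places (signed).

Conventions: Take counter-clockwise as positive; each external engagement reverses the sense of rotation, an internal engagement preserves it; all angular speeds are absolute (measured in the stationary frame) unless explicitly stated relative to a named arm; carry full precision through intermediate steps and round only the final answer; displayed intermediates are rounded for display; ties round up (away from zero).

recognized (axles ride arm R): planetary set, 28/23/74 teeth
normalise by the input: solve with ω_ring = 1, then scale by 3024 rpm
ring teeth: 28 + 2·23 = 74
28(ω_sun−ω_arm) = −74(ω_ring−ω_arm),  ω_sun = 0, ω_ring = 1
28(0−ω_arm) = −74(1−ω_arm)  ⇒  102·ω_arm = 74  ⇒  ω_arm = 37/51
scale: ω_arm = 37/51 × 3024 rpm = +2193.8824 rpm

+2193.8824 rpm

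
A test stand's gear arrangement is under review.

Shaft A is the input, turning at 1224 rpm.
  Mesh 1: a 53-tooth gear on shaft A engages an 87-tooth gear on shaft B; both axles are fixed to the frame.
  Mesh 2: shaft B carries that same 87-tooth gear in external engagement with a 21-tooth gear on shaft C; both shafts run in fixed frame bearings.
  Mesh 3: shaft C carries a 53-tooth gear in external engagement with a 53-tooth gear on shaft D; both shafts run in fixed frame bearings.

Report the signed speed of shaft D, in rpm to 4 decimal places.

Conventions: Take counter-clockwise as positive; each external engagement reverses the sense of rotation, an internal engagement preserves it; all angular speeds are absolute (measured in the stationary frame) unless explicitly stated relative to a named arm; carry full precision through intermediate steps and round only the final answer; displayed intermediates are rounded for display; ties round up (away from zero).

-3089.1429 rpm

topology: fixed-axis compound train — 3 meshes, A→D
mesh 1 [53T→87T]: ω = 1224.0000×53/87 = 745.6552 rpm, sense flips to −
mesh 2 [87T→21T]: ω = 745.6552×87/21 = 3089.1429 rpm, sense flips to +
mesh 3 [53T→53T]: ω = 3089.1429×53/53 = 3089.1429 rpm, sense flips to −
signed output speed = -3089.1429 rpm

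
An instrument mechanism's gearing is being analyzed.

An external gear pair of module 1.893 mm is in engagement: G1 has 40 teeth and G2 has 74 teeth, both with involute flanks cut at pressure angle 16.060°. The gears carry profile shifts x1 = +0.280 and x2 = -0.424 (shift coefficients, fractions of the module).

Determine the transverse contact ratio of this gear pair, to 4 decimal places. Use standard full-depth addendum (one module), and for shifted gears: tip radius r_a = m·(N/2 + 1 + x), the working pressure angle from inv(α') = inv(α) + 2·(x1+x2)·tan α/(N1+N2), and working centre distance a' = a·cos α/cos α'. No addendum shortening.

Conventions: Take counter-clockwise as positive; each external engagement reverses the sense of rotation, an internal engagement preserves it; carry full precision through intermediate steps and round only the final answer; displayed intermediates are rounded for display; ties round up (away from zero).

topology: single-mesh involute geometry — m = 1.893, 40T/74T pair
base radii: r_b1 = 36.382420, r_b2 = 67.307476
tip radii: r_a1 = 40.283040, r_a2 = 71.131368
inv(α') = inv(16.060°) + 2·(+0.280-0.424)·tan α/(40+74) = 0.00685188  ⇒  α' = 15.53965°
a' = a·cos α / cos α' = 107.9010·cos 16.060°/cos 15.53965° = 107.624063
action lengths: √(r_a1²−r_b1²) = 17.292855, √(r_a2²−r_b2²) = 23.008154
base pitch p_b = π·m·cos α = 5.714937
CR = (17.292855 + 23.008154 − 107.624063·sin 15.53965°)/5.714937 = 2.006665
contact ratio ≈ 2.0067

2.0067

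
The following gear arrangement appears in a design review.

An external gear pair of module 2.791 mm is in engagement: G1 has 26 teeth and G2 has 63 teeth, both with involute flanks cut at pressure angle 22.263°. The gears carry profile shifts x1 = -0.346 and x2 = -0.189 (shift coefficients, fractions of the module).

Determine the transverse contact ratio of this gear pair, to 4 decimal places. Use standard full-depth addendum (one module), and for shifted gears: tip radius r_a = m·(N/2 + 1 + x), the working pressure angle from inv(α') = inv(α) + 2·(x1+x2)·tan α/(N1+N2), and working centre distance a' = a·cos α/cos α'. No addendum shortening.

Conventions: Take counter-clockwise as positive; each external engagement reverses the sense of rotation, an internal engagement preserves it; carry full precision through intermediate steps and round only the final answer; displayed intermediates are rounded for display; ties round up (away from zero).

1.7409

class = single-mesh tooth geometry [involute pair 26T × 63T, m = 2.791]
base radii: r_b1 = 33.578268, r_b2 = 81.362726
tip radii: r_a1 = 38.108314, r_a2 = 90.180001
inv(α') = inv(22.263°) + 2·(-0.346-0.189)·tan α/(26+63) = 0.01589134  ⇒  α' = 20.41732°
a' = a·cos α / cos α' = 124.1995·cos 22.263°/cos 20.41732° = 122.646035
action lengths: √(r_a1²−r_b1²) = 18.020641, √(r_a2²−r_b2²) = 38.891378
base pitch p_b = π·m·cos α = 8.114557
CR = (18.020641 + 38.891378 − 122.646035·sin 20.41732°)/8.114557 = 1.740859
contact ratio ≈ 1.7409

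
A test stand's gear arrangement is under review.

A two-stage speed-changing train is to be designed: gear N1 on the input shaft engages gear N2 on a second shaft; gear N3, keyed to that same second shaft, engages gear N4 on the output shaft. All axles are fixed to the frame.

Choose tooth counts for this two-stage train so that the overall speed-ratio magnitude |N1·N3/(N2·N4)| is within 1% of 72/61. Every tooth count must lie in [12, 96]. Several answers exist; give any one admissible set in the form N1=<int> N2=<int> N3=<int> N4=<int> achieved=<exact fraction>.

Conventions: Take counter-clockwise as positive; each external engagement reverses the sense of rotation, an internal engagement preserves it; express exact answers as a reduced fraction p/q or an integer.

class = fixed-axis compound train [2-stage, 72/61 wanted]
target = 72/61 in lowest terms: an exact hit needs N1·N3 = k·72 and N2·N4 = k·61 for one integer k, every count in [12, 96]; additionally prefer no 1:1 stage (N1 ≠ N2, N3 ≠ N4)
k = 1…11: no 1:1-free in-range split of k·72 and k·61 into factor pairs; take k = 12
k = 12: N1·N3 = 864 = 12·72, N2·N4 = 732 = 61·12
achieved = 12·72/(61·12) = 72/61; |achieved − target| = 0 ≤ 18/1525 ✓

N1=12 N2=61 N3=72 N4=12 achieved=72/61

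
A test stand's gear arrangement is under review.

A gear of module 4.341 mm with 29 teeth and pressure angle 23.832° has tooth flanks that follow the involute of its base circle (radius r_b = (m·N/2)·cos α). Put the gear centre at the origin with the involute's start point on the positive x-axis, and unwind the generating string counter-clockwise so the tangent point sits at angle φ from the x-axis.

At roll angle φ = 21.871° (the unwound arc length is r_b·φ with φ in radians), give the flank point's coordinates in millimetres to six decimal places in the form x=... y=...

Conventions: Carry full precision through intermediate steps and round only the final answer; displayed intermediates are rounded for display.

class = single-mesh tooth geometry [base-circle involute, m = 4.341, 29T]
pitch radius r_p = m·N/2 = 4.341·29/2 = 62.944500
base radius r_b = r_p·cos α = 62.944500·cos 23.832° = 57.577483
roll angle φ = 21.871° = 0.38172096 rad
x = r_b·(cos φ + φ·sin φ) = 61.620741
y = r_b·(sin φ − φ·cos φ) = 1.052030

x=61.620741 y=1.052030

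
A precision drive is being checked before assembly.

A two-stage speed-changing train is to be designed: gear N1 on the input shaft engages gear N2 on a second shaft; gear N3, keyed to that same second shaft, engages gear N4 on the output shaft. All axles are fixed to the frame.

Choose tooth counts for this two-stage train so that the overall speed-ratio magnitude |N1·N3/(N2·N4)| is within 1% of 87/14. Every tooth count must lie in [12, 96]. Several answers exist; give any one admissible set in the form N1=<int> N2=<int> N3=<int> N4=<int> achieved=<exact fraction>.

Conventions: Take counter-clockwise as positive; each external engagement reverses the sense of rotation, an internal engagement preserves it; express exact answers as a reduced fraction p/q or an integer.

design class (target 87/14): fixed-axis compound train
target = 87/14 in lowest terms: an exact hit needs N1·N3 = k·87 and N2·N4 = k·14 for one integer k, every count in [12, 96]; additionally prefer no 1:1 stage (N1 ≠ N2, N3 ≠ N4)
k = 1…11: no 1:1-free in-range split of k·87 and k·14 into factor pairs; take k = 12
k = 12: N1·N3 = 1044 = 12·87, N2·N4 = 168 = 14·12
achieved = 12·87/(14·12) = 87/14; |achieved − target| = 0 ≤ 87/1400 ✓

N1=12 N2=14 N3=87 N4=12 achieved=87/14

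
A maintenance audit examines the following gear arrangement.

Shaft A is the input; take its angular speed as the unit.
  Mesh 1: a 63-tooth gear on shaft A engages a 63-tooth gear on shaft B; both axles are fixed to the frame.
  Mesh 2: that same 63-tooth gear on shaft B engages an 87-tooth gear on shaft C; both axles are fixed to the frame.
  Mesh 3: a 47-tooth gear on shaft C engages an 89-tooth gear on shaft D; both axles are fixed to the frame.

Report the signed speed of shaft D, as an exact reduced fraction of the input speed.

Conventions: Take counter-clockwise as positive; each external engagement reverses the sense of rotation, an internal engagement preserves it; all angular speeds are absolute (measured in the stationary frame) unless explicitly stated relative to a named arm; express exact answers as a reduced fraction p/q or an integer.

-987/2581

3-mesh fixed-axis compound train (all bearings frame-fixed)
mesh 1 [63T→63T]: |ω|/ω_in = 1×63/63 = 1, sense flips to −
mesh 2 [63T→87T]: |ω|/ω_in = 1×63/87 = 21/29, sense flips to +
mesh 3 [47T→89T]: |ω|/ω_in = (21/29)×47/89 = 987/2581, sense flips to −
signed output speed (× input speed) = -987/2581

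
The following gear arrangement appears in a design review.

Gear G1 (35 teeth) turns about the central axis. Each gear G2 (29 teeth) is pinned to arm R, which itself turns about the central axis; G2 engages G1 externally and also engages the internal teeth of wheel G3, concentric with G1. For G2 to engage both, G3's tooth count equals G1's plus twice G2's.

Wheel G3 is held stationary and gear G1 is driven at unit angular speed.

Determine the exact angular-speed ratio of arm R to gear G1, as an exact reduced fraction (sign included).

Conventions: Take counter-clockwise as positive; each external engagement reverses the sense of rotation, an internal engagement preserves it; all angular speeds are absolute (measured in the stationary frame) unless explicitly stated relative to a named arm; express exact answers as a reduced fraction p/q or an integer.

class = planetary set [G3 = 35+2·29 = 93; Willis about the carrier]
ring teeth: 35 + 2·29 = 93
35(ω_sun−ω_arm) = −93(ω_ring−ω_arm),  ω_ring = 0, ω_sun = 1
35(1−ω_arm) = −93(0−ω_arm)  ⇒  128·ω_arm = 35  ⇒  ω_arm = 35/128
ω_out/ω_in = 35/128

35/128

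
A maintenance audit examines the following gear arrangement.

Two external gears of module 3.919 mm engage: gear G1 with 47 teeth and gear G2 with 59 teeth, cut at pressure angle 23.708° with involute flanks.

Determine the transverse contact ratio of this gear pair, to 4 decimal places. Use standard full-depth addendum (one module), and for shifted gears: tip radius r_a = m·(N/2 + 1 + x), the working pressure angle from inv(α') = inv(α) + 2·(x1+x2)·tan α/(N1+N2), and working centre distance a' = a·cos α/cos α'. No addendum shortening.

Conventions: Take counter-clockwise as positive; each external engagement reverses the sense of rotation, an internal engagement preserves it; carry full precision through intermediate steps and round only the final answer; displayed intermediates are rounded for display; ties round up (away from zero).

recognized (one external pair, fixed centres): single-mesh tooth geometry, m = 3.919, N1 = 47, N2 = 59
base radii: r_b1 = 84.324151, r_b2 = 105.853721
tip radii: r_a1 = 96.015500, r_a2 = 119.529500
no profile shift: α' = α, a' = a
action lengths: √(r_a1²−r_b1²) = 45.917468, √(r_a2²−r_b2²) = 55.518386
base pitch p_b = π·m·cos α = 11.272857
CR = (45.917468 + 55.518386 − 207.707000·sin 23.70800°)/11.272857 = 1.589831
contact ratio ≈ 1.5898

1.5898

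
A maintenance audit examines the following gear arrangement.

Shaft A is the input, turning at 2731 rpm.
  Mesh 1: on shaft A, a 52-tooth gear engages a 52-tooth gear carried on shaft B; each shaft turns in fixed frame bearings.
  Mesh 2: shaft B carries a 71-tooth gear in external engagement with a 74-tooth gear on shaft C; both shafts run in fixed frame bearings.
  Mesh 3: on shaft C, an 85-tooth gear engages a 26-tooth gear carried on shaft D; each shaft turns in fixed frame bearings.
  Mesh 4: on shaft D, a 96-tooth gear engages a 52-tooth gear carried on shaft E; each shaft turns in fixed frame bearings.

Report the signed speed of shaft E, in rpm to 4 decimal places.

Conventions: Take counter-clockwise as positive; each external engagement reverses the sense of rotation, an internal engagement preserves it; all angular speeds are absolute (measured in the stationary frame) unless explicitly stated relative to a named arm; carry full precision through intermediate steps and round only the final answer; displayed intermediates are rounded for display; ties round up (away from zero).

+15814.7305 rpm

topology: fixed-axis compound train — 4 meshes, A→E
mesh 1 [52T→52T]: ω = 2731.0000×52/52 = 2731.0000 rpm, sense flips to −
mesh 2 [71T→74T]: ω = 2731.0000×71/74 = 2620.2838 rpm, sense flips to +
mesh 3 [85T→26T]: ω = 2620.2838×85/26 = 8566.3124 rpm, sense flips to −
mesh 4 [96T→52T]: ω = 8566.3124×96/52 = 15814.7305 rpm, sense flips to +
signed output speed = +15814.7305 rpm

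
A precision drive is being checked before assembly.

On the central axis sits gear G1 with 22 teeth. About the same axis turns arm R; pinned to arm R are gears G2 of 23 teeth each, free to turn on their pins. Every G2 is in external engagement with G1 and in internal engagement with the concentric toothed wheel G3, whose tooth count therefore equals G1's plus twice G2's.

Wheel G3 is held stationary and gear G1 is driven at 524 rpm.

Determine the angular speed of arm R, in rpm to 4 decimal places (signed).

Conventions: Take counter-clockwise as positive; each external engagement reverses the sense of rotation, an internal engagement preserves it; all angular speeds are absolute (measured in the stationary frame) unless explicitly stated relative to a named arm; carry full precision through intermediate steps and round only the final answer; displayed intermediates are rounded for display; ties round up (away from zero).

+128.0889 rpm

recognized (axles ride arm R): planetary set, 22/23/68 teeth
normalise by the input: solve with ω_sun = 1, then scale by 524 rpm
ring teeth: 22 + 2·23 = 68
22(ω_sun−ω_arm) = −68(ω_ring−ω_arm),  ω_ring = 0, ω_sun = 1
22(1−ω_arm) = −68(0−ω_arm)  ⇒  90·ω_arm = 22  ⇒  ω_arm = 11/45
scale: ω_arm = 11/45 × 524 rpm = +128.0889 rpm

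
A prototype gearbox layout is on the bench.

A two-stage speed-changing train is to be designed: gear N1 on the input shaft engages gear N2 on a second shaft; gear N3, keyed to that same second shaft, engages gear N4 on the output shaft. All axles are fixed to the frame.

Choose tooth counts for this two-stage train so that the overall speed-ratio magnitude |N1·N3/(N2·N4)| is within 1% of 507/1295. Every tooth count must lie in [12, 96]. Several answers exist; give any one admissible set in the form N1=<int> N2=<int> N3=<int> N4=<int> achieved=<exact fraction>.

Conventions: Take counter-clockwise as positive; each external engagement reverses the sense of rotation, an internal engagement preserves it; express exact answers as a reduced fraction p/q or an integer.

design class (target 507/1295): fixed-axis compound train
target = 507/1295 in lowest terms: an exact hit needs N1·N3 = k·507 and N2·N4 = k·1295 for one integer k, every count in [12, 96]; additionally prefer no 1:1 stage (N1 ≠ N2, N3 ≠ N4)
k = 1: N1·N3 = 507 = 13·39, N2·N4 = 1295 = 35·37
achieved = 13·39/(35·37) = 507/1295; |achieved − target| = 0 ≤ 507/129500 ✓

N1=13 N2=35 N3=39 N4=37 achieved=507/1295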